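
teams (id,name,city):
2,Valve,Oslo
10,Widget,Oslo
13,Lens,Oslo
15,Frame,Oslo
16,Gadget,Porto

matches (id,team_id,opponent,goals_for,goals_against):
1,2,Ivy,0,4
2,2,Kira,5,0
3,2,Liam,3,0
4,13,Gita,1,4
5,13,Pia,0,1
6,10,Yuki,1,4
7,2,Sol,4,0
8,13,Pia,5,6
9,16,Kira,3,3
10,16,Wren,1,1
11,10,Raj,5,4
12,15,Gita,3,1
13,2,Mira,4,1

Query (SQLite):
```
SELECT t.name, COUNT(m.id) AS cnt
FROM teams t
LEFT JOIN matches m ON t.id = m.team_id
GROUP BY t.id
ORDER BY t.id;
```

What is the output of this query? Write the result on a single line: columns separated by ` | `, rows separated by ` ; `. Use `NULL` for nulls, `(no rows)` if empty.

Valve | 5 ; Widget | 2 ; Lens | 3 ; Frame | 1 ; Gadget | 2

LEFT JOIN keeps every teams row; unmatched ones get NULL for matches columns.
Group by teams.id and compute COUNT(m.id). COUNT(col) of an all-NULL group is 0.
  2: ids {1, 2, 3, 7, 13} → COUNT(m.id)=5
  10: ids {6, 11} → COUNT(m.id)=2
  13: ids {4, 5, 8} → COUNT(m.id)=3
  15: ids {12} → COUNT(m.id)=1
  16: ids {9, 10} → COUNT(m.id)=2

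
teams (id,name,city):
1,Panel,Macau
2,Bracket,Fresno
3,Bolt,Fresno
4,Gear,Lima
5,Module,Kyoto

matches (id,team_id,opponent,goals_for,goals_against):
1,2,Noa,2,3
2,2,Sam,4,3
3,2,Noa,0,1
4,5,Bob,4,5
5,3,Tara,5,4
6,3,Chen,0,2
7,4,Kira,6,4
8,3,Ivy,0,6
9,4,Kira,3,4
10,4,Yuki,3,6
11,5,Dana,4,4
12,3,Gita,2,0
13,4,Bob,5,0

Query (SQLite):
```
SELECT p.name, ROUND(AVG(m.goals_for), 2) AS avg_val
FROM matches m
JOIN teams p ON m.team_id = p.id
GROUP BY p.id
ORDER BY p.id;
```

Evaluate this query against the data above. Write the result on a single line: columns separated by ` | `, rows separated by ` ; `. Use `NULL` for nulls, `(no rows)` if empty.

Bracket | 2 ; Bolt | 1.75 ; Gear | 4.25 ; Module | 4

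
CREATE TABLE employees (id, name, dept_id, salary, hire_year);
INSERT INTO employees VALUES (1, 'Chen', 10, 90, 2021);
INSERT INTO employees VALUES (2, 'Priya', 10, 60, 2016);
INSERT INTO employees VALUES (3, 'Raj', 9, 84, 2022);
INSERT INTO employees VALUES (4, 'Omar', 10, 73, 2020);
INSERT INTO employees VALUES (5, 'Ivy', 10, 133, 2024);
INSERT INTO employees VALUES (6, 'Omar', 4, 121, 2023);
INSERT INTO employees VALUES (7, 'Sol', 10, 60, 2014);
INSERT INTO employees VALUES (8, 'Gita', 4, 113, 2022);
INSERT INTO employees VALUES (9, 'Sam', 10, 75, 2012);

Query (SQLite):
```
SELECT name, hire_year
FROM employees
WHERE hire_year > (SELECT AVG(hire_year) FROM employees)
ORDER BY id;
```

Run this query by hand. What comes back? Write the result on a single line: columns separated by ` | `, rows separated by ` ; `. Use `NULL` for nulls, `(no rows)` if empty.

Chen | 2021 ; Raj | 2022 ; Omar | 2020 ; Ivy | 2024 ; Omar | 2023 ; Gita | 2022

Scalar subquery: AVG(hire_year) over all employees rows = 2019.333333 (≈; comparison uses full precision).
Keep rows where hire_year > that value.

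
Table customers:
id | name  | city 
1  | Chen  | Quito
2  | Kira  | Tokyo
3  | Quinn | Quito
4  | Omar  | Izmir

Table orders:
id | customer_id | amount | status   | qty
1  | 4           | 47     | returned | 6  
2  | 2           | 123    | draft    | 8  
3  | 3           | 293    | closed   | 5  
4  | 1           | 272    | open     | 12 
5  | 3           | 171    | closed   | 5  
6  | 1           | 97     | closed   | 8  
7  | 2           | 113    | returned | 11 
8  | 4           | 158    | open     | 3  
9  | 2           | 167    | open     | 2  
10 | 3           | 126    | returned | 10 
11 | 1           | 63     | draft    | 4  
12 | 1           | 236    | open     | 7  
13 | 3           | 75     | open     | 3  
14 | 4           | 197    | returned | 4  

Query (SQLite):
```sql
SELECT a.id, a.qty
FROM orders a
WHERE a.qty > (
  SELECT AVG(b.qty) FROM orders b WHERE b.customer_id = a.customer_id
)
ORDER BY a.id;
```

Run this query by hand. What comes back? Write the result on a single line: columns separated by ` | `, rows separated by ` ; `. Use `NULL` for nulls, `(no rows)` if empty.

For each orders row a, compute AVG(qty) over rows sharing a.customer_id.
Keep row a if a.qty > that per-group AVG.
  customer_id=1: AVG(qty) = 7.75
  customer_id=2: AVG(qty) = 7.0
  customer_id=3: AVG(qty) = 5.75
  customer_id=4: AVG(qty) = 4.333333

1 | 6 ; 2 | 8 ; 4 | 12 ; 6 | 8 ; 7 | 11 ; 10 | 10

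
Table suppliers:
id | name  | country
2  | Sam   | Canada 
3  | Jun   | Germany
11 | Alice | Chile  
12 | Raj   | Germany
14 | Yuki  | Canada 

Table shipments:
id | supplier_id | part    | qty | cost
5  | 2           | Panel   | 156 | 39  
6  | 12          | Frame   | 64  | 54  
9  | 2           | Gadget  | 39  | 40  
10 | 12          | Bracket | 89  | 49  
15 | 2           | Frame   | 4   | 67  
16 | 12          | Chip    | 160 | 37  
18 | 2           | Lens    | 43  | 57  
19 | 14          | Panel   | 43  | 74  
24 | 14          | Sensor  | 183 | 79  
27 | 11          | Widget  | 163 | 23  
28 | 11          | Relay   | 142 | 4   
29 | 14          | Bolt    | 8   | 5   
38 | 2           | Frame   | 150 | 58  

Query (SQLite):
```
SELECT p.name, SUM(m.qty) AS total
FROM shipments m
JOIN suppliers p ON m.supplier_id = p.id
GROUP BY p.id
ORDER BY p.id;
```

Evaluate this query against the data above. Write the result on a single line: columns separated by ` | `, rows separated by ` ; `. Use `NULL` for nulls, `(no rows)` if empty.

Sam | 392 ; Alice | 305 ; Raj | 313 ; Yuki | 234

Join each shipments row to its suppliers via supplier_id.
Group joined rows by suppliers.id; compute SUM(m.qty) per group.
  2: ids {5, 9, 15, 18, 38} → SUM(m.qty)=392
  11: ids {27, 28} → SUM(m.qty)=305
  12: ids {6, 10, 16} → SUM(m.qty)=313
  14: ids {19, 24, 29} → SUM(m.qty)=234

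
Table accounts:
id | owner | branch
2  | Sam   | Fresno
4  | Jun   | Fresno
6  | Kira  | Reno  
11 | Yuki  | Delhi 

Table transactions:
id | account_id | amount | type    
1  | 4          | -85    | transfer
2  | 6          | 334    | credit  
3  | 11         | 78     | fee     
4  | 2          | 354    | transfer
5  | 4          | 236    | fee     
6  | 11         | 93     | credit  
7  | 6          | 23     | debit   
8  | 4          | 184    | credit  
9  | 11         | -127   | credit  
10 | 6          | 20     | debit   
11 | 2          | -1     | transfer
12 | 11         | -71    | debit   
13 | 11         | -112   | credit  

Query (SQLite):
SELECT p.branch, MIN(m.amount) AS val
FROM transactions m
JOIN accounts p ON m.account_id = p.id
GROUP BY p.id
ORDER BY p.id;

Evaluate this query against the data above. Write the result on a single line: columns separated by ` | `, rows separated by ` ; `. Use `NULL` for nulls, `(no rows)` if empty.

Join each transactions row to its accounts via account_id.
Group joined rows by accounts.id; compute MIN(m.amount) per group.
  2: ids {4, 11} → MIN(m.amount)=-1
  4: ids {1, 5, 8} → MIN(m.amount)=-85
  6: ids {2, 7, 10} → MIN(m.amount)=20
  11: ids {3, 6, 9, 12, 13} → MIN(m.amount)=-127

Fresno | -1 ; Fresno | -85 ; Reno | 20 ; Delhi | -127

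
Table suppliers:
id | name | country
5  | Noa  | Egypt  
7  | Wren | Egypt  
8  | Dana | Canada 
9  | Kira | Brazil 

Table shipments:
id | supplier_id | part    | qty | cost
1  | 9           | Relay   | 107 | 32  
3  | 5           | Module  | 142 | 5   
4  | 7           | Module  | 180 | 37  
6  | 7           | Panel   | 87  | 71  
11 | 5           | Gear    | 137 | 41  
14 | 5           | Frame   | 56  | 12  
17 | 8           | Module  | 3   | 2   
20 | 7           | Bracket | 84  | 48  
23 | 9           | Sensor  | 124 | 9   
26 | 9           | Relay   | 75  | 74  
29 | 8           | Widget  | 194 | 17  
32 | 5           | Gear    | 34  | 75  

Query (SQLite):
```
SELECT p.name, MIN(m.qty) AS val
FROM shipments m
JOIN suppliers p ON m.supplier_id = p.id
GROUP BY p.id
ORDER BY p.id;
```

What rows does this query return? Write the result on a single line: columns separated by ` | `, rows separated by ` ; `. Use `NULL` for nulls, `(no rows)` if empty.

Join each shipments row to its suppliers via supplier_id.
Group joined rows by suppliers.id; compute MIN(m.qty) per group.
  5: ids {3, 11, 14, 32} → MIN(m.qty)=34
  7: ids {4, 6, 20} → MIN(m.qty)=84
  8: ids {17, 29} → MIN(m.qty)=3
  9: ids {1, 23, 26} → MIN(m.qty)=75

Noa | 34 ; Wren | 84 ; Dana | 3 ; Kira | 75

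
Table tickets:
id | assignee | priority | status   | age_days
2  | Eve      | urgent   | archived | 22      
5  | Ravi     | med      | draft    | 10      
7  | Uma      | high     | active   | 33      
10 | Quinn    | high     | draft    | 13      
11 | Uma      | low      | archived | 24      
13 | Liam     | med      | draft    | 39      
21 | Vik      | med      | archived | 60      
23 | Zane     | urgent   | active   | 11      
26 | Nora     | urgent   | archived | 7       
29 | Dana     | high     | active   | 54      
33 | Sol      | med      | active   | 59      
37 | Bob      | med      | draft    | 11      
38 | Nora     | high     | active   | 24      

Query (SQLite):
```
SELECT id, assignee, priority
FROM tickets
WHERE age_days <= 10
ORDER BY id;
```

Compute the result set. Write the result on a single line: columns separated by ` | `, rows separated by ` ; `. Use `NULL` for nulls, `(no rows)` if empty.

age_days <= 10: ids {5, 26}

5 | Ravi | med ; 26 | Nora | urgent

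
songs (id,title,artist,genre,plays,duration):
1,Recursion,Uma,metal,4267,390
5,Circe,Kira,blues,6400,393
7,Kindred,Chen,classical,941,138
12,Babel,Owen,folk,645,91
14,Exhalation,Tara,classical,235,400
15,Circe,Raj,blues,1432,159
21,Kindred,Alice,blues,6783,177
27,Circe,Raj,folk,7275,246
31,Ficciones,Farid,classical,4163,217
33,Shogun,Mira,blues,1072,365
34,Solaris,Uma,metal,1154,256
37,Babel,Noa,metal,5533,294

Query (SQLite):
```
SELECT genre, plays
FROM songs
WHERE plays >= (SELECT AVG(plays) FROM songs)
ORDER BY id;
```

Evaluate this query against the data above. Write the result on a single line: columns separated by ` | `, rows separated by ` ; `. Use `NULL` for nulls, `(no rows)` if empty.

Scalar subquery: AVG(plays) over all songs rows = 3325.0.
Keep rows where plays >= that value.

metal | 4267 ; blues | 6400 ; blues | 6783 ; folk | 7275 ; classical | 4163 ; metal | 5533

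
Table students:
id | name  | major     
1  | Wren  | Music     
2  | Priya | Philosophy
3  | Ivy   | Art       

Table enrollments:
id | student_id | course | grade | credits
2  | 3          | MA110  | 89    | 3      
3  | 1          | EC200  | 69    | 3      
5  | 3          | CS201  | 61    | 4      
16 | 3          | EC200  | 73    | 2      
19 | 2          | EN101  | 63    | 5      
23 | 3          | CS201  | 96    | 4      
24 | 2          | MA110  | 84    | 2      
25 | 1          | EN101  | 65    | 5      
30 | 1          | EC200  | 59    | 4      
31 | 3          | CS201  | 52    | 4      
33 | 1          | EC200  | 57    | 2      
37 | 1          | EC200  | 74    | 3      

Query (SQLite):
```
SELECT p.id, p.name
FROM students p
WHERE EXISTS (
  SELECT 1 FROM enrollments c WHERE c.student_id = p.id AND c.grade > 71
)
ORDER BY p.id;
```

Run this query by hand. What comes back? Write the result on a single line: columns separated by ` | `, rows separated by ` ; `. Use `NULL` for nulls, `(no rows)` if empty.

For each students row, check whether any enrollments with matching student_id has grade > 71.
Keep rows where that is true.

1 | Wren ; 2 | Priya ; 3 | Ivy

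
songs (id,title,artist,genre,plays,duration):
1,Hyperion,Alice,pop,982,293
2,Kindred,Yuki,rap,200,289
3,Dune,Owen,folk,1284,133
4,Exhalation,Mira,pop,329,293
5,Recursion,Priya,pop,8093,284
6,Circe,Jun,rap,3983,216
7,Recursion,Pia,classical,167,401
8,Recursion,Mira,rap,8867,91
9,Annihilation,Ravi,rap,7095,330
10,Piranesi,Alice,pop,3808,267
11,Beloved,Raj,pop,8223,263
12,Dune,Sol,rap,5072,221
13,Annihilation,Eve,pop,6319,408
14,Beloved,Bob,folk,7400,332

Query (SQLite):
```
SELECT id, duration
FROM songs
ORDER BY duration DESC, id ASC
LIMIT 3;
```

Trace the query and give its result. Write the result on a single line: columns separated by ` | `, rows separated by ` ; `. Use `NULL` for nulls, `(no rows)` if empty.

13 | 408 ; 7 | 401 ; 14 | 332

Sort by duration desc, tiebreak id asc: (408, id=13), (401, id=7), (332, id=14), (330, id=9), (293, id=1), (293, id=4) …. Take first 3.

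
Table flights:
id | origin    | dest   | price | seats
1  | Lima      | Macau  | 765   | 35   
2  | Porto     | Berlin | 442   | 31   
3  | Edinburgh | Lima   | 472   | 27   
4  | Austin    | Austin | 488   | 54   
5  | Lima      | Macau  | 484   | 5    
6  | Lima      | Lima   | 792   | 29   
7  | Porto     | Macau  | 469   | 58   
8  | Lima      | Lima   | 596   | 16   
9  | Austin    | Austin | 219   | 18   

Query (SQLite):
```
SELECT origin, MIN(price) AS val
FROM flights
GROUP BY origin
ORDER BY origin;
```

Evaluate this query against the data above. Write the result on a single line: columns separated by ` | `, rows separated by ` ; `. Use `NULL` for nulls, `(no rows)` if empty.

Austin | 219 ; Edinburgh | 472 ; Lima | 484 ; Porto | 442

Partition flights by origin; compute MIN(price) within each group.
  Austin: ids {4, 9} → MIN(price)=219
  Edinburgh: ids {3} → MIN(price)=472
  Lima: ids {1, 5, 6, 8} → MIN(price)=484
  Porto: ids {2, 7} → MIN(price)=442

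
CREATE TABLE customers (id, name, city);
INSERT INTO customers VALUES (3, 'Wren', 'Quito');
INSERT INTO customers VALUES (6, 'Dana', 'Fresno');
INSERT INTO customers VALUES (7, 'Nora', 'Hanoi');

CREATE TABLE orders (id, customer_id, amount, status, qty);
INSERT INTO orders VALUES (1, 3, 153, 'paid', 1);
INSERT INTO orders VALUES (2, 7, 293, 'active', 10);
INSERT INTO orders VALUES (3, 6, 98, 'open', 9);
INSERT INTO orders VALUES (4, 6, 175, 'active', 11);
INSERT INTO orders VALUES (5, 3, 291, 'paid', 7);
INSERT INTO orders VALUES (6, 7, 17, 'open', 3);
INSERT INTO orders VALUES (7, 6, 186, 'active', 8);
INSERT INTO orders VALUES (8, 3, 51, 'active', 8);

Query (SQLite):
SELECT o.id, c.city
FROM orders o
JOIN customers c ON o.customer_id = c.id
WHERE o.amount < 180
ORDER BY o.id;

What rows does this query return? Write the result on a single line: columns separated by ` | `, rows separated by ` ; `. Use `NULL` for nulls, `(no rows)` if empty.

1 | Quito ; 3 | Fresno ; 4 | Fresno ; 6 | Hanoi ; 8 | Quito

Each orders row matches the customers row where customer_id = customers.id.
Then keep rows with o.amount < 180.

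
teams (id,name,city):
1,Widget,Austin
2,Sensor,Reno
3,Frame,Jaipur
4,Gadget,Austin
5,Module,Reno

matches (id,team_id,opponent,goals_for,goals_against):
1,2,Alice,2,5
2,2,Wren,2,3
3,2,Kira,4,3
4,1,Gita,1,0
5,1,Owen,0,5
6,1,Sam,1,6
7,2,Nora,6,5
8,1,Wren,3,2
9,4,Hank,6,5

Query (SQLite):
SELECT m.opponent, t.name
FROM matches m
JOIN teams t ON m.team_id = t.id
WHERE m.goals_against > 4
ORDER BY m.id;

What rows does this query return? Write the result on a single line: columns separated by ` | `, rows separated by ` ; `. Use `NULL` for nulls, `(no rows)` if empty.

Alice | Sensor ; Owen | Widget ; Sam | Widget ; Nora | Sensor ; Hank | Gadget

Each matches row matches the teams row where team_id = teams.id.
Then keep rows with m.goals_against > 4.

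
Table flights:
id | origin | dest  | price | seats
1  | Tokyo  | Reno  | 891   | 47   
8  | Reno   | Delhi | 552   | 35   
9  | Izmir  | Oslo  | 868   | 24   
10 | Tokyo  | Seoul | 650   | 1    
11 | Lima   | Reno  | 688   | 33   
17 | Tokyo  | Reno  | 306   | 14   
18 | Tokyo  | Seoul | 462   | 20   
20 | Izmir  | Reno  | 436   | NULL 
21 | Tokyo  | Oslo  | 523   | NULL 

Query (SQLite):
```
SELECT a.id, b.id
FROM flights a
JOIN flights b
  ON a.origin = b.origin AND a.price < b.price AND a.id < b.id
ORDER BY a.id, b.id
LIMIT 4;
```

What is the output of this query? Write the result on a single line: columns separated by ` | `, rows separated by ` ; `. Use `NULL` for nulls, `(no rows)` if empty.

17 | 18 ; 17 | 21 ; 18 | 21

Pairs (a,b) with same origin, a.price < b.price, a.id < b.id.
origin groups: Izmir:{9,20} Lima:{11} Reno:{8} Tokyo:{1,10,17,18,21}
Ordered by (a.id, b.id); first 4.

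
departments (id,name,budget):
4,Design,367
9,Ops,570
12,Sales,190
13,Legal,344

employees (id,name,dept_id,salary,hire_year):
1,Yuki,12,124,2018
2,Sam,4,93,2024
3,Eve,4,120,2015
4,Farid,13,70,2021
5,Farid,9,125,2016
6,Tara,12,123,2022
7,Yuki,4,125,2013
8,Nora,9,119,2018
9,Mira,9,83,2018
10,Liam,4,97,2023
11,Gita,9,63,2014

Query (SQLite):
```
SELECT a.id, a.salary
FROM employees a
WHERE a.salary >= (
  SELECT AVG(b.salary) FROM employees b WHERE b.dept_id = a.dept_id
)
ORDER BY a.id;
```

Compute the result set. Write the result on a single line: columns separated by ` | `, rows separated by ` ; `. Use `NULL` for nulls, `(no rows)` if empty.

For each employees row a, compute AVG(salary) over rows sharing a.dept_id.
Keep row a if a.salary >= that per-group AVG.
  dept_id=4: AVG(salary) = 108.75
  dept_id=9: AVG(salary) = 97.5
  dept_id=12: AVG(salary) = 123.5
  dept_id=13: AVG(salary) = 70.0

1 | 124 ; 3 | 120 ; 4 | 70 ; 5 | 125 ; 7 | 125 ; 8 | 119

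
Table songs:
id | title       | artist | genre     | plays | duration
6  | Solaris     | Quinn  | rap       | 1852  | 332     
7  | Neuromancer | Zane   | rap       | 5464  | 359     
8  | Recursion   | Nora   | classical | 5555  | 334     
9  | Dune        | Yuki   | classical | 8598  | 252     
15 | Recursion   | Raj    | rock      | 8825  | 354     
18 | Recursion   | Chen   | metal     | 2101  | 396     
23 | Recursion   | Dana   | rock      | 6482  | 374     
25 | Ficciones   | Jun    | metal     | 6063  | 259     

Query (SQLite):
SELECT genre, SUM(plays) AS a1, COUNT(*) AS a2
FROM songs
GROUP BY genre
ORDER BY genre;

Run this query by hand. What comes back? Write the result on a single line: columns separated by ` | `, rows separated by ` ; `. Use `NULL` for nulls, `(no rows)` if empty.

classical | 14153 | 2 ; metal | 8164 | 2 ; rap | 7316 | 2 ; rock | 15307 | 2

Group songs by genre.
Per group compute: SUM(plays), COUNT(*).
  classical: ids {8, 9} → SUM(plays)=14153, COUNT(*)=2
  metal: ids {18, 25} → SUM(plays)=8164, COUNT(*)=2
  rap: ids {6, 7} → SUM(plays)=7316, COUNT(*)=2
  rock: ids {15, 23} → SUM(plays)=15307, COUNT(*)=2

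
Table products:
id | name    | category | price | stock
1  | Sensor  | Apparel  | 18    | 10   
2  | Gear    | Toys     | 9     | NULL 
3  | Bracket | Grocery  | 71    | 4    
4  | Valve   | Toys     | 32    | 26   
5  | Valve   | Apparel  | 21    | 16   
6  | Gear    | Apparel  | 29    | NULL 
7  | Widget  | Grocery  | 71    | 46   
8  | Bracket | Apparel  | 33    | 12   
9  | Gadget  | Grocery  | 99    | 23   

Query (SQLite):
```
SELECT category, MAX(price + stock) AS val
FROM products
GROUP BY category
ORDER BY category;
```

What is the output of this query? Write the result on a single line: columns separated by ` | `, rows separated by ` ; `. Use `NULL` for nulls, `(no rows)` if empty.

For each row compute price + stock.
Group by category; take MAX of the expression per group.
  Apparel: ids {1, 5, 6, 8} → MAX(price + stock)=45
  Grocery: ids {3, 7, 9} → MAX(price + stock)=122
  Toys: ids {2, 4} → MAX(price + stock)=58

Apparel | 45 ; Grocery | 122 ; Toys | 58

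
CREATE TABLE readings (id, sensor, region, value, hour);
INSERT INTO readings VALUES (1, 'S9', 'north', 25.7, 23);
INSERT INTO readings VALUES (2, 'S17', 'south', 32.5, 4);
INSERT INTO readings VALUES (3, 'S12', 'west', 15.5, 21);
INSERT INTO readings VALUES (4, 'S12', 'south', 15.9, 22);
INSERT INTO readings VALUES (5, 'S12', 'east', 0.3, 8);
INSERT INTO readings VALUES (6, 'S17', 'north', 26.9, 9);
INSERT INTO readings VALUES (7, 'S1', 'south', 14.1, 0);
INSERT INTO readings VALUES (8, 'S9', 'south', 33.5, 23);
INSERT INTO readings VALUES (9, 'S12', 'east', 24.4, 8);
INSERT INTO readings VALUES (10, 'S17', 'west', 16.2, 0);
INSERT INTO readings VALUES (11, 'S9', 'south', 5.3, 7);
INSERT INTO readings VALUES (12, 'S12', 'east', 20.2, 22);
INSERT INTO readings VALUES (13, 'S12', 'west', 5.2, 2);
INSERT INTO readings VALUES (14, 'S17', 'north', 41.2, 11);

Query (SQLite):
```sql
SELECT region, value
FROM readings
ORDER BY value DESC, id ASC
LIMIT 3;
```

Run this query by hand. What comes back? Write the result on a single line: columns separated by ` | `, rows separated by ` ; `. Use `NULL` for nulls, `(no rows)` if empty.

Sort by value desc, tiebreak id asc: (41.2, id=14), (33.5, id=8), (32.5, id=2), (26.9, id=6), (25.7, id=1), (24.4, id=9) …. Take first 3.

north | 41.2 ; south | 33.5 ; south | 32.5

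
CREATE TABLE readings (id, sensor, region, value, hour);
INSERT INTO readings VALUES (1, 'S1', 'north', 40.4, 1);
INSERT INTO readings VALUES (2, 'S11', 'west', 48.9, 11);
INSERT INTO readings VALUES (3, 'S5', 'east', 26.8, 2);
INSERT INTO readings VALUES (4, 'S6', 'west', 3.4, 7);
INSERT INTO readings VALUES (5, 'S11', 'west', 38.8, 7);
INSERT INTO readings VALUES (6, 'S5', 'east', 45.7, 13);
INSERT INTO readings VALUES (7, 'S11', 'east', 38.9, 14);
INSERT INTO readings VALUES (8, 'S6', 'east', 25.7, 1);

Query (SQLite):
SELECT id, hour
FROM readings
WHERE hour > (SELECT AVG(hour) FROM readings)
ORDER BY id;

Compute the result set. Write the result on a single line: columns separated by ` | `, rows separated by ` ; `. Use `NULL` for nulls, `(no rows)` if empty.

Scalar subquery: AVG(hour) over all readings rows = 7.0.
Keep rows where hour > that value.

2 | 11 ; 6 | 13 ; 7 | 14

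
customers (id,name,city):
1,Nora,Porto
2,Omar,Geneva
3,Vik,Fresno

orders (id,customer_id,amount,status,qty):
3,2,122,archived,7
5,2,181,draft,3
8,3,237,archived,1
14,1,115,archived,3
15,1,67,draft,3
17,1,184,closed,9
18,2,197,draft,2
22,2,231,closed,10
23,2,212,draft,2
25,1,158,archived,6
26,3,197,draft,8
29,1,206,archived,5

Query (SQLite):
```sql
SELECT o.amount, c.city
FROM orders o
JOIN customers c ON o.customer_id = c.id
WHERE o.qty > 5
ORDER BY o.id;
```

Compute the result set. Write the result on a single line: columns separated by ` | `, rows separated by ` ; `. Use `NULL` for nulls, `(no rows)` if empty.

Each orders row matches the customers row where customer_id = customers.id.
Then keep rows with o.qty > 5.

122 | Geneva ; 184 | Porto ; 231 | Geneva ; 158 | Porto ; 197 | Fresno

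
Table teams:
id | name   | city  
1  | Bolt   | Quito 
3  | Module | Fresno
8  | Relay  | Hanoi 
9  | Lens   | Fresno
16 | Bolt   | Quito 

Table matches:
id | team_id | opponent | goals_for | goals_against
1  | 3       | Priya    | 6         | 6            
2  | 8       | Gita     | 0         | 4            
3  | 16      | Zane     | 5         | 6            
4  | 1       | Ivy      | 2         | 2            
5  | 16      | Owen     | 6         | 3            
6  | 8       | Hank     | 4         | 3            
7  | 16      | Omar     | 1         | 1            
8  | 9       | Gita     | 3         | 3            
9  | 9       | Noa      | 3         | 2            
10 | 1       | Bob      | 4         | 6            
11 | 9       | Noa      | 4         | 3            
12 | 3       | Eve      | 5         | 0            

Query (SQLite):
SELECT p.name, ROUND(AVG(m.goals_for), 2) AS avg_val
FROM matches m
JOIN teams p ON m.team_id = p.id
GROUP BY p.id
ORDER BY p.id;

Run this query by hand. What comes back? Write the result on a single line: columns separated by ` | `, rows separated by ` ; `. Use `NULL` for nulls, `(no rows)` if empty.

Bolt | 3 ; Module | 5.5 ; Relay | 2 ; Lens | 3.33 ; Bolt | 4

Join each matches row to its teams via team_id.
Group joined rows by teams.id; compute ROUND(AVG(m.goals_for), 2) per group.
  1: ids {4, 10} → ROUND(AVG(m.goals_for), 2)=3
  3: ids {1, 12} → ROUND(AVG(m.goals_for), 2)=5.5
  8: ids {2, 6} → ROUND(AVG(m.goals_for), 2)=2
  9: ids {8, 9, 11} → ROUND(AVG(m.goals_for), 2)=3.33
  16: ids {3, 5, 7} → ROUND(AVG(m.goals_for), 2)=4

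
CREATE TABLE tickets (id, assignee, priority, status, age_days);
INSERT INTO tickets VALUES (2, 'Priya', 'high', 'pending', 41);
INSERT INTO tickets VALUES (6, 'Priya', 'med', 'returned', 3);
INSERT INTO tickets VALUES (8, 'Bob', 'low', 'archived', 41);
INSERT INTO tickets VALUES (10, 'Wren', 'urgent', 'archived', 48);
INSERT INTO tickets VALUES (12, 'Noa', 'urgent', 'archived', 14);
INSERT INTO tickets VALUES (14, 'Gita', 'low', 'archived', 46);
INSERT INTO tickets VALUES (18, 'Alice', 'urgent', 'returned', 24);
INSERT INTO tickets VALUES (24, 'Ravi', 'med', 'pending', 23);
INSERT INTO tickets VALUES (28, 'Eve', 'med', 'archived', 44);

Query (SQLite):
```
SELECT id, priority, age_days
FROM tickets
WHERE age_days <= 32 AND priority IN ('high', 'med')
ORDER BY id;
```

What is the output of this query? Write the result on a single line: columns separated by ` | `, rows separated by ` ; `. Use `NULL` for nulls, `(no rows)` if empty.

6 | med | 3 ; 24 | med | 23

age_days <= 32: ids {6, 12, 18, 24}
priority IN ('high', 'med'): ids {2, 6, 24, 28}
Combine with AND.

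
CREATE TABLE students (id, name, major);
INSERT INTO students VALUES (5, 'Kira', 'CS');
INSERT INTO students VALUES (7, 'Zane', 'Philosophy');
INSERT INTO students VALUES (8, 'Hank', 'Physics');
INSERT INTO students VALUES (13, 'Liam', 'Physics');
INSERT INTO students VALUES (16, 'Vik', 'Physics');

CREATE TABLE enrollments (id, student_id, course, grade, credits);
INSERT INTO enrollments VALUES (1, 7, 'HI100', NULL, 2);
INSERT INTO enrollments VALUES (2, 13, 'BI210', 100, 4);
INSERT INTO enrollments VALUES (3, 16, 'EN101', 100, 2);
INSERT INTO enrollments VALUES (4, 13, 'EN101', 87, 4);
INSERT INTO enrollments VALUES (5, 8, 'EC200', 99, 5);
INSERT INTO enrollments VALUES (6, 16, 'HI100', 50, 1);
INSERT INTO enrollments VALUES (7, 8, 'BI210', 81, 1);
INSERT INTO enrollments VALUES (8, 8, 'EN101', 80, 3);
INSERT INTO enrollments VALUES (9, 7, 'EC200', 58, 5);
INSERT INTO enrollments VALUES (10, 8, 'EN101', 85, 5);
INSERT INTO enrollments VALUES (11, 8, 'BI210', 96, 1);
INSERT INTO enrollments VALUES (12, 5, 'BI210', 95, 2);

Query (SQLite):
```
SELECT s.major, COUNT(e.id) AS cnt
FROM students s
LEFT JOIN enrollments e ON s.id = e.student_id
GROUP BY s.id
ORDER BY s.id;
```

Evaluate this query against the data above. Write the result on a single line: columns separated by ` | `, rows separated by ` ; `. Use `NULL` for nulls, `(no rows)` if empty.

CS | 1 ; Philosophy | 2 ; Physics | 5 ; Physics | 2 ; Physics | 2

LEFT JOIN keeps every students row; unmatched ones get NULL for enrollments columns.
Group by students.id and compute COUNT(e.id). COUNT(col) of an all-NULL group is 0.
  5: ids {12} → COUNT(e.id)=1
  7: ids {1, 9} → COUNT(e.id)=2
  8: ids {5, 7, 8, 10, 11} → COUNT(e.id)=5
  13: ids {2, 4} → COUNT(e.id)=2
  16: ids {3, 6} → COUNT(e.id)=2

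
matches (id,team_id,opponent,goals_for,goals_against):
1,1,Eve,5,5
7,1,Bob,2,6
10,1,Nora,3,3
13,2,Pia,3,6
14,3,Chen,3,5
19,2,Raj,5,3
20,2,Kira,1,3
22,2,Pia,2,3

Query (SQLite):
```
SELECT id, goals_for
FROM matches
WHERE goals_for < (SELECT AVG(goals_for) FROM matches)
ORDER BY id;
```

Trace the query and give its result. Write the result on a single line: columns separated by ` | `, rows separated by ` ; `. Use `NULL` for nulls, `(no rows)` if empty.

7 | 2 ; 20 | 1 ; 22 | 2

Scalar subquery: AVG(goals_for) over all matches rows = 3.0.
Keep rows where goals_for < that value.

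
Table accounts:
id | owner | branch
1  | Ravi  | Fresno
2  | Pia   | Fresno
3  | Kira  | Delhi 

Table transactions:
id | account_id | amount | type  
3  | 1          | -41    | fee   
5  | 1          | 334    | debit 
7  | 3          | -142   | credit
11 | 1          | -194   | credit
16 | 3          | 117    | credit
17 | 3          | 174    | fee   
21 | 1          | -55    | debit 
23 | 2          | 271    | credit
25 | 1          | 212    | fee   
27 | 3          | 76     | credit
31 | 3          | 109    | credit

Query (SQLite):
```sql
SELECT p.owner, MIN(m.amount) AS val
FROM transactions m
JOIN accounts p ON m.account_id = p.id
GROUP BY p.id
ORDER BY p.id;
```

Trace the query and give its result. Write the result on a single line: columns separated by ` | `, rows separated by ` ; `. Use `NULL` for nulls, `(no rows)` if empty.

Ravi | -194 ; Pia | 271 ; Kira | -142

Join each transactions row to its accounts via account_id.
Group joined rows by accounts.id; compute MIN(m.amount) per group.
  1: ids {3, 5, 11, 21, 25} → MIN(m.amount)=-194
  2: ids {23} → MIN(m.amount)=271
  3: ids {7, 16, 17, 27, 31} → MIN(m.amount)=-142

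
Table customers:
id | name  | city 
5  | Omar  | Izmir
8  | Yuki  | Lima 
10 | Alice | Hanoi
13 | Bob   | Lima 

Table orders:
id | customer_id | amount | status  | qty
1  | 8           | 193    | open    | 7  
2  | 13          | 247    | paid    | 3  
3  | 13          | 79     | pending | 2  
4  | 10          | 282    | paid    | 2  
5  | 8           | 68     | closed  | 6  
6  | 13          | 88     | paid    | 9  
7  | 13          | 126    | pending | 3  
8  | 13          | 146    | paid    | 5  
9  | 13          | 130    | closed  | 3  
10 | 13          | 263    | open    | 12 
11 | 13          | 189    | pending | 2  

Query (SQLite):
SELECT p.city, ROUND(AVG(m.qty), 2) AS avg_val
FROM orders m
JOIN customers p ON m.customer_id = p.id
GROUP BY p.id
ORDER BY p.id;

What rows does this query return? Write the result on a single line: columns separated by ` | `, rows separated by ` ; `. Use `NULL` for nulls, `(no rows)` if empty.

Lima | 6.5 ; Hanoi | 2 ; Lima | 4.88

Join each orders row to its customers via customer_id.
Group joined rows by customers.id; compute ROUND(AVG(m.qty), 2) per group.
  8: ids {1, 5} → ROUND(AVG(m.qty), 2)=6.5
  10: ids {4} → ROUND(AVG(m.qty), 2)=2
  13: ids {2, 3, 6, 7, 8, 9, 10, 11} → ROUND(AVG(m.qty), 2)=4.88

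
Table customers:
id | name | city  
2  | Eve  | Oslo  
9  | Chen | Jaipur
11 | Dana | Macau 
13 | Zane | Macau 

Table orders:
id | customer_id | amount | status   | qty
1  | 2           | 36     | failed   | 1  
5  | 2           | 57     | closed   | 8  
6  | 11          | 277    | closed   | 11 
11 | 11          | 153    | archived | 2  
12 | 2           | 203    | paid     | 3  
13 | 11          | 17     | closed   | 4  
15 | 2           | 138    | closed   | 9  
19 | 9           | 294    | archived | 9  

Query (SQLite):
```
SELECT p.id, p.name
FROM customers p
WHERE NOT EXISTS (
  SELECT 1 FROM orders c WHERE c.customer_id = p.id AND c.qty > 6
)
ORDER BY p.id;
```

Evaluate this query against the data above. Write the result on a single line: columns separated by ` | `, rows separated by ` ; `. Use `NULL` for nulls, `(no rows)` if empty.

13 | Zane

For each customers row, check whether any orders with matching customer_id has qty > 6.
Keep rows where that is false.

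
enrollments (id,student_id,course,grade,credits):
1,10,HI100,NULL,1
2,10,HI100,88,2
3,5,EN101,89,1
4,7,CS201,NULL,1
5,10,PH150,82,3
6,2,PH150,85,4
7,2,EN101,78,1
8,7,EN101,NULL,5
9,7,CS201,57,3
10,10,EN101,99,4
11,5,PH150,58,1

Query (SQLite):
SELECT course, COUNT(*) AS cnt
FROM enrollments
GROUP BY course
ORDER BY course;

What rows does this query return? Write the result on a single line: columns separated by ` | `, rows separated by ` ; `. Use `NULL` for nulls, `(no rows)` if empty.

CS201 | 2 ; EN101 | 4 ; HI100 | 2 ; PH150 | 3

Partition enrollments by course; compute COUNT(*) within each group.
  CS201: ids {4, 9} → COUNT(*)=2
  EN101: ids {3, 7, 8, 10} → COUNT(*)=4
  HI100: ids {1, 2} → COUNT(*)=2
  PH150: ids {5, 6, 11} → COUNT(*)=3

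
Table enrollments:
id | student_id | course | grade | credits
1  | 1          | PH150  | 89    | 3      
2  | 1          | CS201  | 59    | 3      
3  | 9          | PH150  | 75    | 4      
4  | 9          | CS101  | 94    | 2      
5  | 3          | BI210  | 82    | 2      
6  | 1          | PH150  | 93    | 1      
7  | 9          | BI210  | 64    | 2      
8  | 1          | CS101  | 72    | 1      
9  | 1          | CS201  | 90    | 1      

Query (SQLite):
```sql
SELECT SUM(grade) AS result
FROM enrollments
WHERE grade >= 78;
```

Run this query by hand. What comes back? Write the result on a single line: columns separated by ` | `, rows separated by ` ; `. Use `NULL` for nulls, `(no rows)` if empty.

Rows where grade >= 78 → grade values: [89, 94, 82, 93, 90].
SUM of non-NULL values = 448.

448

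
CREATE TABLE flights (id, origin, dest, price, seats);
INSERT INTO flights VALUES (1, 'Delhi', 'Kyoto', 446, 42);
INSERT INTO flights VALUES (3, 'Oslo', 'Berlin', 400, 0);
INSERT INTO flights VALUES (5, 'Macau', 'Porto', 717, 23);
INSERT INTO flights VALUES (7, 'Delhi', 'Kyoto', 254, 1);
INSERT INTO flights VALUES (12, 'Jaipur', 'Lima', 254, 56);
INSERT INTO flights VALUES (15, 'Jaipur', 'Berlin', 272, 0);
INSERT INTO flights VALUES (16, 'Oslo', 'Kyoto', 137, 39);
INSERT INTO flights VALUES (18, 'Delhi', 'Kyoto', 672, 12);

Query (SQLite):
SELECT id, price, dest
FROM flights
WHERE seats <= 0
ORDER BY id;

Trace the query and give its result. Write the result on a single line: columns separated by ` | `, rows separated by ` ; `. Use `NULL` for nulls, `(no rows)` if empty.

3 | 400 | Berlin ; 15 | 272 | Berlin

seats <= 0: ids {3, 15}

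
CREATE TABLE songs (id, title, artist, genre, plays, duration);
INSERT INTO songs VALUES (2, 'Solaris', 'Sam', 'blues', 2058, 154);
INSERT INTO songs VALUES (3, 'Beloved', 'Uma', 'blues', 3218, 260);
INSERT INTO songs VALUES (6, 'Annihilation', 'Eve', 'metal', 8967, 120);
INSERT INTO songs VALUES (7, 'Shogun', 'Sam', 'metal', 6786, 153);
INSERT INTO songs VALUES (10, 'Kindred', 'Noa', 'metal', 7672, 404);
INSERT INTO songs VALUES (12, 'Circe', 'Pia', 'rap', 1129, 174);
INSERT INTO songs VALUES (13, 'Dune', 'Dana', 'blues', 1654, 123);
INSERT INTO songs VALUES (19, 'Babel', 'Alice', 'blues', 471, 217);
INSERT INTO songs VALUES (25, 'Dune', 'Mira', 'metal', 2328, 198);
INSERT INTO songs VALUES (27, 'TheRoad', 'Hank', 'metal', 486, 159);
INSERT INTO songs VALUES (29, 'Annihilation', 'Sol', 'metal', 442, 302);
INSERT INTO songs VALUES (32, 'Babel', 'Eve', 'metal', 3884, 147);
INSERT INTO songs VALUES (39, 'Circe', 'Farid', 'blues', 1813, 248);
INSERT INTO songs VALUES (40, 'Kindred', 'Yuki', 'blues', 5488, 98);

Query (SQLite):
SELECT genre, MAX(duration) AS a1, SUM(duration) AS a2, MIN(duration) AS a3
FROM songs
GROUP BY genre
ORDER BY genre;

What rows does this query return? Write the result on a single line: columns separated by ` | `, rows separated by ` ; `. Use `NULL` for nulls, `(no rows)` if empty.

blues | 260 | 1100 | 98 ; metal | 404 | 1483 | 120 ; rap | 174 | 174 | 174

Group songs by genre.
Per group compute: MAX(duration), SUM(duration), MIN(duration).
  blues: ids {2, 3, 13, 19, 39, 40} → MAX(duration)=260, SUM(duration)=1100, MIN(duration)=98
  metal: ids {6, 7, 10, 25, 27, 29, 32} → MAX(duration)=404, SUM(duration)=1483, MIN(duration)=120
  rap: ids {12} → MAX(duration)=174, SUM(duration)=174, MIN(duration)=174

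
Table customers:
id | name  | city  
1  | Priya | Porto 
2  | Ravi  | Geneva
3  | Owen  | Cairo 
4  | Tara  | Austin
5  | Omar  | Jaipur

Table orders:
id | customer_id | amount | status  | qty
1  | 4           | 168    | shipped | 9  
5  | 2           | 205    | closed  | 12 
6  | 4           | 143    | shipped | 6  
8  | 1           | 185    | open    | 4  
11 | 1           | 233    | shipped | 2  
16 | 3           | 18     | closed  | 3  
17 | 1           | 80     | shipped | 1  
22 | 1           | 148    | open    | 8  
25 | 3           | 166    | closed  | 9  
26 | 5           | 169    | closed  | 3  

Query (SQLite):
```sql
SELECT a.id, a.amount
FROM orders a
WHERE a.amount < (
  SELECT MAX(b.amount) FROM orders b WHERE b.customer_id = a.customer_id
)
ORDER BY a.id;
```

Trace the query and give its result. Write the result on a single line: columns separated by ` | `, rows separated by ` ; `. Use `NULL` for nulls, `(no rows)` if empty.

6 | 143 ; 8 | 185 ; 16 | 18 ; 17 | 80 ; 22 | 148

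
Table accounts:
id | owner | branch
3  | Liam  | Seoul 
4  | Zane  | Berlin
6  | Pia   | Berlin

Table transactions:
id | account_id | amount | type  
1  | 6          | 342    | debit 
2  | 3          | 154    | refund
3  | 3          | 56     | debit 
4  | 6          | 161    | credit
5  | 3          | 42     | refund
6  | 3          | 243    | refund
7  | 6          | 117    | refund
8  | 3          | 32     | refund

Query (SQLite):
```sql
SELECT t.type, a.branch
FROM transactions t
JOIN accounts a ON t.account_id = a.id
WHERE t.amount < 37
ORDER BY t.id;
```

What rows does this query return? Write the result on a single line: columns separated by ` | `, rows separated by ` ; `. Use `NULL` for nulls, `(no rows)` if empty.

refund | Seoul

Each transactions row matches the accounts row where account_id = accounts.id.
Then keep rows with t.amount < 37.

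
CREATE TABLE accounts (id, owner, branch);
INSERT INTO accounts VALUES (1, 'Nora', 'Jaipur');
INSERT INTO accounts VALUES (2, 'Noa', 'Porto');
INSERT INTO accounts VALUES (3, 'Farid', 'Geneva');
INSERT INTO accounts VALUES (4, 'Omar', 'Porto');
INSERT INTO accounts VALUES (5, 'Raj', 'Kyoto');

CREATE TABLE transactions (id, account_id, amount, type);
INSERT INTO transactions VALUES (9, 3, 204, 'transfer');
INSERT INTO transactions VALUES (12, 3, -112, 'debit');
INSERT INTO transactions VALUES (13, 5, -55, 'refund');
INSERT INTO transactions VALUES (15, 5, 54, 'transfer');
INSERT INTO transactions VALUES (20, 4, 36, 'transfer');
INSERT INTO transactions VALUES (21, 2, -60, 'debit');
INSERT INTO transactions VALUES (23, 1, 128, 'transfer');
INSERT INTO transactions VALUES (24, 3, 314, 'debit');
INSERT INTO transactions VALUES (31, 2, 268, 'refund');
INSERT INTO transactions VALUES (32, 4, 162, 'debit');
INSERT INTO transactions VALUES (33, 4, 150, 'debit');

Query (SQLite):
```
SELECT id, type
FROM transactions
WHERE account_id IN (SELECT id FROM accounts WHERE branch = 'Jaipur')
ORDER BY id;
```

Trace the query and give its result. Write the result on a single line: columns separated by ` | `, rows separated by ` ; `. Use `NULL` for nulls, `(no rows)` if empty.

23 | transfer

Inner query: accounts.id where branch = 'Jaipur'.
Outer: keep transactions rows whose account_id is in that set.
Inner query → {1}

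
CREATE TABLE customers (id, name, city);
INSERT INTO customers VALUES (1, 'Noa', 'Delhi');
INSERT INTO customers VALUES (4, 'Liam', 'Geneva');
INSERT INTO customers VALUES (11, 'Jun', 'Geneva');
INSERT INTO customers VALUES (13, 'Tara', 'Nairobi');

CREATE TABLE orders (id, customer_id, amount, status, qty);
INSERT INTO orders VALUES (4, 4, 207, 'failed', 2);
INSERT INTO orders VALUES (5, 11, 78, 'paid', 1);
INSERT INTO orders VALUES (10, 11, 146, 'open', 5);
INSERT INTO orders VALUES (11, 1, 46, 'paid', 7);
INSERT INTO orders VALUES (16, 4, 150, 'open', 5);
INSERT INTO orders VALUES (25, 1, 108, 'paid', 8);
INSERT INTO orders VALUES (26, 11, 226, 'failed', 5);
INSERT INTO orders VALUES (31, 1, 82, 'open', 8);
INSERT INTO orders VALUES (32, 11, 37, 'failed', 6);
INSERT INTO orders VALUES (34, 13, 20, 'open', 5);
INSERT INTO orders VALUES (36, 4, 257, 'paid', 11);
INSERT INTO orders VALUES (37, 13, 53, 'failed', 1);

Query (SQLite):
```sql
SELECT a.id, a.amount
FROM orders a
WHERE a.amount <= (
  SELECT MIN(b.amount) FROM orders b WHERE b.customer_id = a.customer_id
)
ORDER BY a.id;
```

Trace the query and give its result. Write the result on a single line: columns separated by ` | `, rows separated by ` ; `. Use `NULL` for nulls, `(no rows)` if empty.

11 | 46 ; 16 | 150 ; 32 | 37 ; 34 | 20

For each orders row a, compute MIN(amount) over rows sharing a.customer_id.
Keep row a if a.amount <= that per-group MIN.
  customer_id=1: MIN(amount) = 46
  customer_id=4: MIN(amount) = 150
  customer_id=11: MIN(amount) = 37
  customer_id=13: MIN(amount) = 20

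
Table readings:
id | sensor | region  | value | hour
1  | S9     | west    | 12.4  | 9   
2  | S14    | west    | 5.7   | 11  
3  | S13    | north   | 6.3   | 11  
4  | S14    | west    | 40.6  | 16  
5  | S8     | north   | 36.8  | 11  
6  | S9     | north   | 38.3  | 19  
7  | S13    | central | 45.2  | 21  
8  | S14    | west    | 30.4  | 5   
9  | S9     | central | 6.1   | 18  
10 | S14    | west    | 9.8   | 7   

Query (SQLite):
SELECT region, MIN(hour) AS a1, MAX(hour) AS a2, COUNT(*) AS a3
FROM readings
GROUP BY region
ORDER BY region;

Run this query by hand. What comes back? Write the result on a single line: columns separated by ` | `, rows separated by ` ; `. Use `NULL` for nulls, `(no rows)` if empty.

central | 18 | 21 | 2 ; north | 11 | 19 | 3 ; west | 5 | 16 | 5

Group readings by region.
Per group compute: MIN(hour), MAX(hour), COUNT(*).
  central: ids {7, 9} → MIN(hour)=18, MAX(hour)=21, COUNT(*)=2
  north: ids {3, 5, 6} → MIN(hour)=11, MAX(hour)=19, COUNT(*)=3
  west: ids {1, 2, 4, 8, 10} → MIN(hour)=5, MAX(hour)=16, COUNT(*)=5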